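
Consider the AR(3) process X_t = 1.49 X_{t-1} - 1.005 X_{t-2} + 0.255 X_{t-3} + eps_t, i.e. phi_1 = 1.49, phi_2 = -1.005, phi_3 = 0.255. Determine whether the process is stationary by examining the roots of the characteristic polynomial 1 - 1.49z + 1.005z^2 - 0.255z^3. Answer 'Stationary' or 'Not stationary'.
\text{Stationary}

The AR(p) characteristic polynomial is P(z) = 1 - 1.49z + 1.005z^2 - 0.255z^3.
Stationarity requires all roots to lie outside the unit circle, i.e. |z| > 1 for every root.
Degree 3: look for a simple real root z0 first, then factor out (1 - z/z0) and solve the remaining quadratic.
Testing z0 = 2: P(2) = 1 + (-1.49)(2) + (1.005)(2)^2 + (-0.255)(2)^3
  = 1 + (-2.98) + (4.02) + (-2.04) = 0.  So z_0 = 2 is a root, |z_0| = 2.
Divide out the factor (1 - 0.5 z) = (1 - z/z0) (since 1/z0 = 0.5):
  P(z) = (1 - 0.5 z)(1 + (-0.99) z + (0.51) z^2)
  [check: z-coef -0.99 - (0.5) = -1.49; z^2-coef 0.51 - (0.5)(-0.99) = 1.005; z^3-coef -(0.5)(0.51) = -0.255.]
Remaining roots from the quadratic factor 1 + (-0.99) z + (0.51) z^2:
  Set 1 + (-0.99) z + (0.51) z^2 = 0, i.e. a z^2 + b z + c = 0 with a = 0.51, b = -0.99, c = 1.
  Discriminant D = b^2 - 4ac = (-0.99)^2 - 4*(0.51)*1 = 0.9801 - (2.04) = -1.0599.
  D < 0, so the roots are the complex-conjugate pair z = (-b +/- i sqrt(-D)) / (2a) = 0.9706 +/- 1.0093i.
  For a conjugate pair |z|^2 = z * conj(z) = (product of roots) = c/a = 1/(0.51) = 1.960784, so |z| = sqrt(1.960784) = 1.4003 for both roots.
Moduli of all roots: 2.0000, 1.4003, 1.4003.
All moduli strictly greater than 1? Yes.
Verdict: Stationary.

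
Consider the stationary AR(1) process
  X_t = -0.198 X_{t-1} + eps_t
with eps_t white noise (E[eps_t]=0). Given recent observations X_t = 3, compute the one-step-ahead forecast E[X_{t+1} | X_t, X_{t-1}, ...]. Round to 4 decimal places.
E[X_{t+1} \mid \mathcal F_t] = -0.5940

For an AR(p) model X_t = c + sum_i phi_i X_{t-i} + eps_t, the
one-step-ahead conditional mean is
  E[X_{t+1} | X_t, ...] = c + sum_i phi_i X_{t+1-i}.
Substitute known values:
  E[X_{t+1} | ...] = (-0.198) * (3)
                   = -0.5940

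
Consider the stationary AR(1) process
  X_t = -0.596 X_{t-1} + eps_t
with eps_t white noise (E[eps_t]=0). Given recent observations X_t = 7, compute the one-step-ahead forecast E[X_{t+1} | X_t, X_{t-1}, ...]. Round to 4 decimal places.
E[X_{t+1} \mid \mathcal F_t] = -4.1720

For an AR(p) model X_t = c + sum_i phi_i X_{t-i} + eps_t, the
one-step-ahead conditional mean is
  E[X_{t+1} | X_t, ...] = c + sum_i phi_i X_{t+1-i}.
Substitute known values:
  E[X_{t+1} | ...] = (-0.596) * (7)
                   = -4.1720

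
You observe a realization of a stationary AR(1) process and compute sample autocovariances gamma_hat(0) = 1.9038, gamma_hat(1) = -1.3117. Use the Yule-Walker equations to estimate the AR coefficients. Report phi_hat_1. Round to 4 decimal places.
\hat\phi_{1} = -0.6890

The Yule-Walker equations for an AR(p) process read, in matrix form,
  Gamma_p phi = r_p,   with   (Gamma_p)_{ij} = gamma(|i - j|),
                       (r_p)_i = gamma(i),   i,j = 1..p.
Substitute the sample gammas (Toeplitz matrix and right-hand side of size 1):
  Gamma_p = [[1.9038]]
  r_p     = [-1.3117]
With p = 1 this is the single equation gamma(0) phi_1 = gamma(1):
  phi_hat_1 = gamma(1) / gamma(0) = -1.3117 / 1.9038 = -0.6890.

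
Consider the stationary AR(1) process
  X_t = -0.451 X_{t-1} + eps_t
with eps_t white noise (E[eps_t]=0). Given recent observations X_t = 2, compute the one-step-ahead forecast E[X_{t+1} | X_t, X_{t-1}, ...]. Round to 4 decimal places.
E[X_{t+1} \mid \mathcal F_t] = -0.9020

For an AR(p) model X_t = c + sum_i phi_i X_{t-i} + eps_t, the
one-step-ahead conditional mean is
  E[X_{t+1} | X_t, ...] = c + sum_i phi_i X_{t+1-i}.
Substitute known values:
  E[X_{t+1} | ...] = (-0.451) * (2)
                   = -0.9020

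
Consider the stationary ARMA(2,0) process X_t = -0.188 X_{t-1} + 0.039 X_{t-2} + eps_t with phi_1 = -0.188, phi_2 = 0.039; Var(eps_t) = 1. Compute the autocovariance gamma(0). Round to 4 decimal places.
\gamma(0) = 1.0414

Multiply the model equation by X_{t-k} and take expectations. With theta_0 = psi_0 = 1 and psi_j the MA(infinity) weights, this gives
  gamma(k) - sum_i phi_i gamma(k-i) = c_k,
  c_k = sigma^2 * sum_{j=k..q} theta_j psi_{j-k}   (c_k = 0 for k > q),
using gamma(-m) = gamma(m).
Pure AR (q = 0): c_0 = sigma^2 = 1, c_k = 0 for k >= 1.
Equations for k = 0, 1, 2 (AR order 2, c_2 = 0):
  (E0) gamma(0) = phi_1 gamma(1) + phi_2 gamma(2) + c_0
  (E1) gamma(1) = phi_1 gamma(0) + phi_2 gamma(1) + c_1
  (E2) gamma(2) = phi_1 gamma(1) + phi_2 gamma(0)
From (E1): gamma(1) = A gamma(0) + B with
  A = phi_1 / (1 - phi_2) = -0.188 / 0.961 = -0.19563,   B = c_1 / (1 - phi_2) = 0 / 0.961 = 0.
Insert (E2) into (E0): gamma(0) (1 - phi_2^2) = phi_1 (1 + phi_2) gamma(1) + c_0.
  phi_1 (1 + phi_2) = (-0.188)(1.039) = -0.195332,   1 - phi_2^2 = 0.998479.
Replace gamma(1) by A gamma(0) + B and collect gamma(0):
  gamma(0) [0.998479 - (-0.195332)(-0.19563)] = c_0 = 1
  gamma(0) * 0.960266 = 1
  gamma(0) = 1 / 0.960266 = 1.041378.
Therefore gamma(0) = 1.0414 (to 4 decimal places).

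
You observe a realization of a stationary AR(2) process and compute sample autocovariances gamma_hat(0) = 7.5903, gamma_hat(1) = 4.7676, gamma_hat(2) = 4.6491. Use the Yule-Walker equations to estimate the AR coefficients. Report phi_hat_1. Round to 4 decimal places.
\hat\phi_{1} = 0.4020

The Yule-Walker equations for an AR(p) process read, in matrix form,
  Gamma_p phi = r_p,   with   (Gamma_p)_{ij} = gamma(|i - j|),
                       (r_p)_i = gamma(i),   i,j = 1..p.
Substitute the sample gammas (Toeplitz matrix and right-hand side of size 2):
  Gamma_p = [[7.5903, 4.7676], [4.7676, 7.5903]]
  r_p     = [4.7676, 4.6491]
Written out:
  7.5903 phi_1 + 4.7676 phi_2 = 4.7676
  4.7676 phi_1 + 7.5903 phi_2 = 4.6491
Solve by Cramer's rule:
  det = gamma(0)^2 - gamma(1)^2 = (7.5903)^2 - (4.7676)^2 = 57.61265409 - 22.73000976 = 34.88264433
  phi_hat_1 = [gamma(1) gamma(0) - gamma(1) gamma(2)] / det = [(4.7676)(7.5903) - (4.7676)(4.6491)] / 34.88264433 = 14.02246512 / 34.88264433 = 0.402
  phi_hat_2 = [gamma(0) gamma(2) - gamma(1)^2] / det = [(7.5903)(4.6491) - (4.7676)^2] / 34.88264433 = 12.55805397 / 34.88264433 = 0.36
So phi_hat = [0.4020, 0.3600].
Therefore phi_hat_1 = 0.4020.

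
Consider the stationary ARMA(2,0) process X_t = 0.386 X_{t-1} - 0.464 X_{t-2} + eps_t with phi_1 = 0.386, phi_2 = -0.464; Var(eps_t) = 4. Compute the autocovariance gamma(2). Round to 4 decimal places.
\gamma(2) = -1.9844

Multiply the model equation by X_{t-k} and take expectations. With theta_0 = psi_0 = 1 and psi_j the MA(infinity) weights, this gives
  gamma(k) - sum_i phi_i gamma(k-i) = c_k,
  c_k = sigma^2 * sum_{j=k..q} theta_j psi_{j-k}   (c_k = 0 for k > q),
using gamma(-m) = gamma(m).
Pure AR (q = 0): c_0 = sigma^2 = 4, c_k = 0 for k >= 1.
Equations for k = 0, 1, 2 (AR order 2, c_2 = 0):
  (E0) gamma(0) = phi_1 gamma(1) + phi_2 gamma(2) + c_0
  (E1) gamma(1) = phi_1 gamma(0) + phi_2 gamma(1) + c_1
  (E2) gamma(2) = phi_1 gamma(1) + phi_2 gamma(0)
From (E1): gamma(1) = A gamma(0) + B with
  A = phi_1 / (1 - phi_2) = 0.386 / 1.464 = 0.263661,   B = c_1 / (1 - phi_2) = 0 / 1.464 = 0.
Insert (E2) into (E0): gamma(0) (1 - phi_2^2) = phi_1 (1 + phi_2) gamma(1) + c_0.
  phi_1 (1 + phi_2) = (0.386)(0.536) = 0.206896,   1 - phi_2^2 = 0.784704.
Replace gamma(1) by A gamma(0) + B and collect gamma(0):
  gamma(0) [0.784704 - (0.206896)(0.263661)] = c_0 = 4
  gamma(0) * 0.730154 = 4
  gamma(0) = 4 / 0.730154 = 5.4783.
  gamma(1) = A gamma(0) = (0.263661)(5.4783) = 1.444415.
  gamma(2) = phi_1 gamma(1) + phi_2 gamma(0) = (0.386)(1.444415) + (-0.464)(5.4783) = -1.984387.
Therefore gamma(2) = -1.9844 (to 4 decimal places).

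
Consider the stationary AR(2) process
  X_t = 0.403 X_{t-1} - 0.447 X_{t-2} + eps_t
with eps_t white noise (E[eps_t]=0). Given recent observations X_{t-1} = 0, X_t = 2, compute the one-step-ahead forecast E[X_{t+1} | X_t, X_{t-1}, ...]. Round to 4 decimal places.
E[X_{t+1} \mid \mathcal F_t] = 0.8060

For an AR(p) model X_t = c + sum_i phi_i X_{t-i} + eps_t, the
one-step-ahead conditional mean is
  E[X_{t+1} | X_t, ...] = c + sum_i phi_i X_{t+1-i}.
Substitute known values:
  E[X_{t+1} | ...] = (0.403) * (2) + (-0.447) * (0)
                   = 0.8060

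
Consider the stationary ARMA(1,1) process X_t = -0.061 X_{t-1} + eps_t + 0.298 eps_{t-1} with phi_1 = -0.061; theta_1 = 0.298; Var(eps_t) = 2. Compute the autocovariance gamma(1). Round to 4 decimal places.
\gamma(1) = 0.4671

Multiply the model equation by X_{t-k} and take expectations. With theta_0 = psi_0 = 1 and psi_j the MA(infinity) weights, this gives
  gamma(k) - sum_i phi_i gamma(k-i) = c_k,
  c_k = sigma^2 * sum_{j=k..q} theta_j psi_{j-k}   (c_k = 0 for k > q),
using gamma(-m) = gamma(m).
psi-weights needed (psi_j = theta_j + sum_i phi_i psi_{j-i}):
  psi_1 = theta_1 + phi_1 = 0.298 + (-0.061) = 0.237
Right-hand sides:
  c_0 = sigma^2 (1 + theta_1 psi_1) = 2 * (1 + (0.298)(0.237)) = 2 * 1.070626 = 2.141252
  c_1 = sigma^2 theta_1 = 2 * (0.298) = 0.596
  c_2 = 0
Equations for k = 0 and k = 1 (AR order 1):
  gamma(0) = phi_1 gamma(1) + c_0
  gamma(1) = phi_1 gamma(0) + c_1
Substituting the second into the first: gamma(0) (1 - phi_1^2) = c_0 + phi_1 c_1, so
  gamma(0) = (c_0 + phi_1 c_1) / (1 - phi_1^2) = (2.141252 + (-0.061)(0.596)) / (1 - (-0.061)^2) = 2.104896 / 0.996279 = 2.112758.
  gamma(1) = phi_1 gamma(0) + c_1 = (-0.061)(2.112758) + (0.596) = 0.467122.
Therefore gamma(1) = 0.4671 (to 4 decimal places).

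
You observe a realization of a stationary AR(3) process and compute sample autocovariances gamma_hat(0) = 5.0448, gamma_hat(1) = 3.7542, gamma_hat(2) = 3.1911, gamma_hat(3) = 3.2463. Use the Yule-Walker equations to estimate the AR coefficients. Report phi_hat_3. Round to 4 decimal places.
\hat\phi_{3} = 0.2880

The Yule-Walker equations for an AR(p) process read, in matrix form,
  Gamma_p phi = r_p,   with   (Gamma_p)_{ij} = gamma(|i - j|),
                       (r_p)_i = gamma(i),   i,j = 1..p.
Substitute the sample gammas (Toeplitz matrix and right-hand side of size 3):
  Gamma_p = [[5.0448, 3.7542, 3.1911], [3.7542, 5.0448, 3.7542], [3.1911, 3.7542, 5.0448]]
  r_p     = [3.7542, 3.1911, 3.2463]
Written out (R1..R3):
  (R1) 5.0448 phi_1 + 3.7542 phi_2 + 3.1911 phi_3 = 3.7542
  (R2) 3.7542 phi_1 + 5.0448 phi_2 + 3.7542 phi_3 = 3.1911
  (R3) 3.1911 phi_1 + 3.7542 phi_2 + 5.0448 phi_3 = 3.2463
Gaussian elimination:
  R2 <- R2 - (3.7542/5.0448) R1 = R2 - (0.744172) R1:  2.251029 phi_2 + 1.379472 phi_3 = 0.397329
  R3 <- R3 - (3.1911/5.0448) R1 = R3 - (0.632552) R1:  1.379472 phi_2 + 3.026262 phi_3 = 0.871572
  R3 <- R3 - (1.379472/2.251029) R2 = R3 - (0.612819) R2:  2.180896 phi_3 = 0.628082
Back-substitution:
  phi_hat_3 = 0.628082 / 2.180896 = 0.287992
  phi_hat_2 = (0.397329 - (1.379472)(0.287992)) / 2.251029 = 0.000023
  phi_hat_1 = (3.7542 - (3.7542)(0.000023) - (3.1911)(0.287992)) / 5.0448 = 0.561985
So phi_hat = [0.5620, 0.0000, 0.2880].
Therefore phi_hat_3 = 0.2880.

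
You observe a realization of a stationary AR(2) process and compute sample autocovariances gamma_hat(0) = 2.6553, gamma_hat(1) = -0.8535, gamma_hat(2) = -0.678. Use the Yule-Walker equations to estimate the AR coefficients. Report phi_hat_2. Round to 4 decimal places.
\hat\phi_{2} = -0.4000

The Yule-Walker equations for an AR(p) process read, in matrix form,
  Gamma_p phi = r_p,   with   (Gamma_p)_{ij} = gamma(|i - j|),
                       (r_p)_i = gamma(i),   i,j = 1..p.
Substitute the sample gammas (Toeplitz matrix and right-hand side of size 2):
  Gamma_p = [[2.6553, -0.8535], [-0.8535, 2.6553]]
  r_p     = [-0.8535, -0.678]
Written out:
  2.6553 phi_1 - 0.8535 phi_2 = -0.8535
  -0.8535 phi_1 + 2.6553 phi_2 = -0.678
Solve by Cramer's rule:
  det = gamma(0)^2 - gamma(1)^2 = (2.6553)^2 - (-0.8535)^2 = 7.05061809 - 0.72846225 = 6.32215584
  phi_hat_1 = [gamma(1) gamma(0) - gamma(1) gamma(2)] / det = [(-0.8535)(2.6553) - (-0.8535)(-0.678)] / 6.32215584 = -2.84497155 / 6.32215584 = -0.45
  phi_hat_2 = [gamma(0) gamma(2) - gamma(1)^2] / det = [(2.6553)(-0.678) - (-0.8535)^2] / 6.32215584 = -2.52875565 / 6.32215584 = -0.4
So phi_hat = [-0.4500, -0.4000].
Therefore phi_hat_2 = -0.4000.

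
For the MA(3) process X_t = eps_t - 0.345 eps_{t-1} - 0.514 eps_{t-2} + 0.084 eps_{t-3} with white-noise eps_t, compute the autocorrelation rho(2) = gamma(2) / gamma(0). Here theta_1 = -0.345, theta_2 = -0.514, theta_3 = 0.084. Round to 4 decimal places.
\rho(2) = -0.3906

For an MA(q) process with theta_0 = 1, the autocovariance is
  gamma(k) = sigma^2 * sum_{i=0..q-k} theta_i * theta_{i+k},
and rho(k) = gamma(k) / gamma(0). Sigma^2 cancels.
  numerator   = (1)*(-0.514) + (-0.345)*(0.084) = -0.54298.
  denominator = (1)^2 + (-0.345)^2 + (-0.514)^2 + (0.084)^2 = 1.390277.
  rho(2) = -0.54298 / 1.390277 = -0.3906.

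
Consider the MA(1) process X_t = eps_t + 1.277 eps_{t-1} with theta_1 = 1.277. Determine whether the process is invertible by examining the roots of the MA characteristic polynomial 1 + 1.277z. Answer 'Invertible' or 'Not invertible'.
\text{Not invertible}

The MA(q) characteristic polynomial is P(z) = 1 + 1.277z.
Invertibility requires all roots to lie outside the unit circle, i.e. |z| > 1 for every root.
This is linear in z: 1 + (1.277) z = 0  =>  z = -1/(1.277) = -0.783085,  |z| = 0.783085.
Moduli of all roots: 0.7831.
All moduli strictly greater than 1? No.
Verdict: Not invertible.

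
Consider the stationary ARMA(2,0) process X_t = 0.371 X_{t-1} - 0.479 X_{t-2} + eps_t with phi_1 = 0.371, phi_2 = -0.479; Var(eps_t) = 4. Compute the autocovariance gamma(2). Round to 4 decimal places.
\gamma(2) = -2.1379

Multiply the model equation by X_{t-k} and take expectations. With theta_0 = psi_0 = 1 and psi_j the MA(infinity) weights, this gives
  gamma(k) - sum_i phi_i gamma(k-i) = c_k,
  c_k = sigma^2 * sum_{j=k..q} theta_j psi_{j-k}   (c_k = 0 for k > q),
using gamma(-m) = gamma(m).
Pure AR (q = 0): c_0 = sigma^2 = 4, c_k = 0 for k >= 1.
Equations for k = 0, 1, 2 (AR order 2, c_2 = 0):
  (E0) gamma(0) = phi_1 gamma(1) + phi_2 gamma(2) + c_0
  (E1) gamma(1) = phi_1 gamma(0) + phi_2 gamma(1) + c_1
  (E2) gamma(2) = phi_1 gamma(1) + phi_2 gamma(0)
From (E1): gamma(1) = A gamma(0) + B with
  A = phi_1 / (1 - phi_2) = 0.371 / 1.479 = 0.250845,   B = c_1 / (1 - phi_2) = 0 / 1.479 = 0.
Insert (E2) into (E0): gamma(0) (1 - phi_2^2) = phi_1 (1 + phi_2) gamma(1) + c_0.
  phi_1 (1 + phi_2) = (0.371)(0.521) = 0.193291,   1 - phi_2^2 = 0.770559.
Replace gamma(1) by A gamma(0) + B and collect gamma(0):
  gamma(0) [0.770559 - (0.193291)(0.250845)] = c_0 = 4
  gamma(0) * 0.722073 = 4
  gamma(0) = 4 / 0.722073 = 5.539607.
  gamma(1) = A gamma(0) = (0.250845)(5.539607) = 1.389584.
  gamma(2) = phi_1 gamma(1) + phi_2 gamma(0) = (0.371)(1.389584) + (-0.479)(5.539607) = -2.137936.
Therefore gamma(2) = -2.1379 (to 4 decimal places).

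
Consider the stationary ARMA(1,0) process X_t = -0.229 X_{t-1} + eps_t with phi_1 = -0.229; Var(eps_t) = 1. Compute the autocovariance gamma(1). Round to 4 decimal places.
\gamma(1) = -0.2417

Multiply the model equation by X_{t-k} and take expectations. With theta_0 = psi_0 = 1 and psi_j the MA(infinity) weights, this gives
  gamma(k) - sum_i phi_i gamma(k-i) = c_k,
  c_k = sigma^2 * sum_{j=k..q} theta_j psi_{j-k}   (c_k = 0 for k > q),
using gamma(-m) = gamma(m).
Pure AR (q = 0): c_0 = sigma^2 = 1, c_k = 0 for k >= 1.
Equations for k = 0 and k = 1 (AR order 1):
  gamma(0) = phi_1 gamma(1) + c_0
  gamma(1) = phi_1 gamma(0) + c_1
Substituting the second into the first: gamma(0) (1 - phi_1^2) = c_0 + phi_1 c_1, so
  gamma(0) = c_0 / (1 - phi_1^2) = 1 / (1 - (-0.229)^2) = 1 / 0.947559 = 1.055343.
  gamma(1) = phi_1 gamma(0) = (-0.229)(1.055343) = -0.241674.
Therefore gamma(1) = -0.2417 (to 4 decimal places).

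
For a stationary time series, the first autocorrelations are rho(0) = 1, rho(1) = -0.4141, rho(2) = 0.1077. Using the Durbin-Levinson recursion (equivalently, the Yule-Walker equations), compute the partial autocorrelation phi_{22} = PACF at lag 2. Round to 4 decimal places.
\phi_{22} = -0.0770

The PACF at lag k is phi_{kk}, the last component of the solution
to the Yule-Walker system G_k phi = r_k where
  (G_k)_{ij} = rho(|i - j|), (r_k)_i = rho(i), i,j = 1..k.
Equivalently, Durbin-Levinson gives phi_{kk} iteratively:
  phi_{11} = rho(1)
  phi_{kk} = [rho(k) - sum_{j=1..k-1} phi_{k-1,j} rho(k-j)]
            / [1 - sum_{j=1..k-1} phi_{k-1,j} rho(j)],
  phi_{k,j} = phi_{k-1,j} - phi_{kk} phi_{k-1,k-j},  j = 1..k-1.
Step k = 1:
  phi_11 = rho(1) = -0.4141.
Step k = 2:
  phi_22 = [rho(2) - phi_11 rho(1)] / [1 - phi_11 rho(1)] = [0.1077 - (-0.4141)(-0.4141)] / [1 - (-0.4141)(-0.4141)]
         = -0.06377881 / 0.82852119 = -0.077.
Therefore phi_{22} = -0.0770.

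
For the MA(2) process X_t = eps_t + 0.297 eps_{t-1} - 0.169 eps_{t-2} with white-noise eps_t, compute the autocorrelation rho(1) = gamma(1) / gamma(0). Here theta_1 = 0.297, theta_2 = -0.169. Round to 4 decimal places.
\rho(1) = 0.2210

For an MA(q) process with theta_0 = 1, the autocovariance is
  gamma(k) = sigma^2 * sum_{i=0..q-k} theta_i * theta_{i+k},
and rho(k) = gamma(k) / gamma(0). Sigma^2 cancels.
  numerator   = (1)*(0.297) + (0.297)*(-0.169) = 0.246807.
  denominator = (1)^2 + (0.297)^2 + (-0.169)^2 = 1.11677.
  rho(1) = 0.246807 / 1.11677 = 0.2210.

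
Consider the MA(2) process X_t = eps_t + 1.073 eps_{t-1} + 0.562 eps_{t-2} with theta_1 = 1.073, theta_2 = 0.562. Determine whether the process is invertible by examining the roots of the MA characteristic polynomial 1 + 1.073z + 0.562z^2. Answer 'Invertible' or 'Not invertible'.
\text{Invertible}

The MA(q) characteristic polynomial is P(z) = 1 + 1.073z + 0.562z^2.
Invertibility requires all roots to lie outside the unit circle, i.e. |z| > 1 for every root.
Set 1 + (1.073) z + (0.562) z^2 = 0, i.e. a z^2 + b z + c = 0 with a = 0.562, b = 1.073, c = 1.
Discriminant D = b^2 - 4ac = (1.073)^2 - 4*(0.562)*1 = 1.151329 - (2.248) = -1.096671.
D < 0, so the roots are the complex-conjugate pair z = (-b +/- i sqrt(-D)) / (2a) = -0.9546 +/- 0.9317i.
For a conjugate pair |z|^2 = z * conj(z) = (product of roots) = c/a = 1/(0.562) = 1.779359, so |z| = sqrt(1.779359) = 1.3339 for both roots.
Moduli of all roots: 1.3339, 1.3339.
All moduli strictly greater than 1? Yes.
Verdict: Invertible.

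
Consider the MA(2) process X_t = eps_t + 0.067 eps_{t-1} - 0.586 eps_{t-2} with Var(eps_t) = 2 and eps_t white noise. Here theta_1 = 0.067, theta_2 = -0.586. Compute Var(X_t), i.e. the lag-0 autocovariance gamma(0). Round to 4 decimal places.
\gamma(0) = 2.6958

For an MA(q) process X_t = eps_t + sum_i theta_i eps_{t-i} with
Var(eps_t) = sigma^2, the variance is
  gamma(0) = sigma^2 * (1 + sum_i theta_i^2).
  sum_i theta_i^2 = (0.067)^2 + (-0.586)^2 = 0.004489 + 0.343396 = 0.347885.
  gamma(0) = 2 * (1 + 0.347885) = 2 * 1.347885 = 2.69577, which rounds to 2.6958.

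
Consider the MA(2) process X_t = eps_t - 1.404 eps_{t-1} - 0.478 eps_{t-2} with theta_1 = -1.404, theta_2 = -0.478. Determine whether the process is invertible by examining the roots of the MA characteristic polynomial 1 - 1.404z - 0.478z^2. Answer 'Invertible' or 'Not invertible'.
\text{Not invertible}

The MA(q) characteristic polynomial is P(z) = 1 - 1.404z - 0.478z^2.
Invertibility requires all roots to lie outside the unit circle, i.e. |z| > 1 for every root.
Set 1 + (-1.404) z + (-0.478) z^2 = 0, i.e. a z^2 + b z + c = 0 with a = -0.478, b = -1.404, c = 1.
Discriminant D = b^2 - 4ac = (-1.404)^2 - 4*(-0.478)*1 = 1.971216 - (-1.912) = 3.883216.
D >= 0, so the roots are real: z = (-b +/- sqrt(D)) / (2a) = (1.404 +/- 1.970588) / (-0.956).
  z_1 = (1.404 + 1.970588) / (-0.956) = -3.5299,   |z_1| = 3.5299.
  z_2 = (1.404 - 1.970588) / (-0.956) = 0.5927,   |z_2| = 0.5927.
Moduli of all roots: 3.5299, 0.5927.
All moduli strictly greater than 1? No.
Verdict: Not invertible.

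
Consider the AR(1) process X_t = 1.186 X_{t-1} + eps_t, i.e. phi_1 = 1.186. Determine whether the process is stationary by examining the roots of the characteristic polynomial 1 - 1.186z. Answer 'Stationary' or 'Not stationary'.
\text{Not stationary}

The AR(p) characteristic polynomial is P(z) = 1 - 1.186z.
Stationarity requires all roots to lie outside the unit circle, i.e. |z| > 1 for every root.
This is linear in z: 1 + (-1.186) z = 0  =>  z = -1/(-1.186) = 0.84317,  |z| = 0.84317.
Moduli of all roots: 0.8432.
All moduli strictly greater than 1? No.
Verdict: Not stationary.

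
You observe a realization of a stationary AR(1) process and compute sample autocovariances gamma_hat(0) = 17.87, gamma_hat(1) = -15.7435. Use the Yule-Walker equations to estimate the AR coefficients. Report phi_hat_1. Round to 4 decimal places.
\hat\phi_{1} = -0.8810

The Yule-Walker equations for an AR(p) process read, in matrix form,
  Gamma_p phi = r_p,   with   (Gamma_p)_{ij} = gamma(|i - j|),
                       (r_p)_i = gamma(i),   i,j = 1..p.
Substitute the sample gammas (Toeplitz matrix and right-hand side of size 1):
  Gamma_p = [[17.87]]
  r_p     = [-15.7435]
With p = 1 this is the single equation gamma(0) phi_1 = gamma(1):
  phi_hat_1 = gamma(1) / gamma(0) = -15.7435 / 17.87 = -0.8810.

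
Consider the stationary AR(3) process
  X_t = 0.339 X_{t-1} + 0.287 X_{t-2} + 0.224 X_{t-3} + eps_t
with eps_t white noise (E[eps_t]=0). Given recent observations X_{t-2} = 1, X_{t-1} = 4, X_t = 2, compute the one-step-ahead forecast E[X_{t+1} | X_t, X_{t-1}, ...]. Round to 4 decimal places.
E[X_{t+1} \mid \mathcal F_t] = 2.0500

For an AR(p) model X_t = c + sum_i phi_i X_{t-i} + eps_t, the
one-step-ahead conditional mean is
  E[X_{t+1} | X_t, ...] = c + sum_i phi_i X_{t+1-i}.
Substitute known values:
  E[X_{t+1} | ...] = (0.339) * (2) + (0.287) * (4) + (0.224) * (1)
                   = 2.0500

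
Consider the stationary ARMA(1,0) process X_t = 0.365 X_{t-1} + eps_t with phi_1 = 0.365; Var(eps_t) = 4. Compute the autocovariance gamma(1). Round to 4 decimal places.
\gamma(1) = 1.6844

Multiply the model equation by X_{t-k} and take expectations. With theta_0 = psi_0 = 1 and psi_j the MA(infinity) weights, this gives
  gamma(k) - sum_i phi_i gamma(k-i) = c_k,
  c_k = sigma^2 * sum_{j=k..q} theta_j psi_{j-k}   (c_k = 0 for k > q),
using gamma(-m) = gamma(m).
Pure AR (q = 0): c_0 = sigma^2 = 4, c_k = 0 for k >= 1.
Equations for k = 0 and k = 1 (AR order 1):
  gamma(0) = phi_1 gamma(1) + c_0
  gamma(1) = phi_1 gamma(0) + c_1
Substituting the second into the first: gamma(0) (1 - phi_1^2) = c_0 + phi_1 c_1, so
  gamma(0) = c_0 / (1 - phi_1^2) = 4 / (1 - (0.365)^2) = 4 / 0.866775 = 4.614808.
  gamma(1) = phi_1 gamma(0) = (0.365)(4.614808) = 1.684405.
Therefore gamma(1) = 1.6844 (to 4 decimal places).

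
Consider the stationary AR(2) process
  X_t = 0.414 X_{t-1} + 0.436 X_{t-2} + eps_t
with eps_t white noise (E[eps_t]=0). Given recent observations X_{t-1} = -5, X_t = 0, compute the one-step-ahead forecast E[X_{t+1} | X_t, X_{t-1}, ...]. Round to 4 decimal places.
E[X_{t+1} \mid \mathcal F_t] = -2.1800

For an AR(p) model X_t = c + sum_i phi_i X_{t-i} + eps_t, the
one-step-ahead conditional mean is
  E[X_{t+1} | X_t, ...] = c + sum_i phi_i X_{t+1-i}.
Substitute known values:
  E[X_{t+1} | ...] = (0.414) * (0) + (0.436) * (-5)
                   = -2.1800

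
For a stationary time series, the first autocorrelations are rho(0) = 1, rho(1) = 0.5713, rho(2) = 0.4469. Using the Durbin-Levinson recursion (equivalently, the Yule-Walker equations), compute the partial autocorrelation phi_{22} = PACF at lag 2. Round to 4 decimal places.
\phi_{22} = 0.1789

The PACF at lag k is phi_{kk}, the last component of the solution
to the Yule-Walker system G_k phi = r_k where
  (G_k)_{ij} = rho(|i - j|), (r_k)_i = rho(i), i,j = 1..k.
Equivalently, Durbin-Levinson gives phi_{kk} iteratively:
  phi_{11} = rho(1)
  phi_{kk} = [rho(k) - sum_{j=1..k-1} phi_{k-1,j} rho(k-j)]
            / [1 - sum_{j=1..k-1} phi_{k-1,j} rho(j)],
  phi_{k,j} = phi_{k-1,j} - phi_{kk} phi_{k-1,k-j},  j = 1..k-1.
Step k = 1:
  phi_11 = rho(1) = 0.5713.
Step k = 2:
  phi_22 = [rho(2) - phi_11 rho(1)] / [1 - phi_11 rho(1)] = [0.4469 - (0.5713)(0.5713)] / [1 - (0.5713)(0.5713)]
         = 0.12051631 / 0.67361631 = 0.1789.
Therefore phi_{22} = 0.1789.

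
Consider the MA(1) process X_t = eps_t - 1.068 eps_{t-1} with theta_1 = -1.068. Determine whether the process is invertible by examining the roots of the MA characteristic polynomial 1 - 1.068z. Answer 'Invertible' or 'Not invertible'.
\text{Not invertible}

The MA(q) characteristic polynomial is P(z) = 1 - 1.068z.
Invertibility requires all roots to lie outside the unit circle, i.e. |z| > 1 for every root.
This is linear in z: 1 + (-1.068) z = 0  =>  z = -1/(-1.068) = 0.93633,  |z| = 0.93633.
Moduli of all roots: 0.9363.
All moduli strictly greater than 1? No.
Verdict: Not invertible.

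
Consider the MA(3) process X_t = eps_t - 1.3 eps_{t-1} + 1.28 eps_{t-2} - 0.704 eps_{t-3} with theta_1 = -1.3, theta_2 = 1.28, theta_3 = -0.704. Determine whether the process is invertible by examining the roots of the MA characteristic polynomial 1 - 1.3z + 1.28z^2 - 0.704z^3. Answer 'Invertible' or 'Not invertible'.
\text{Invertible}

The MA(q) characteristic polynomial is P(z) = 1 - 1.3z + 1.28z^2 - 0.704z^3.
Invertibility requires all roots to lie outside the unit circle, i.e. |z| > 1 for every root.
Degree 3: look for a simple real root z0 first, then factor out (1 - z/z0) and solve the remaining quadratic.
Testing z0 = 1.25: P(1.25) = 1 + (-1.3)(1.25) + (1.28)(1.25)^2 + (-0.704)(1.25)^3
  = 1 + (-1.625) + (2) + (-1.375) = 0.  So z_0 = 1.25 is a root, |z_0| = 1.25.
Divide out the factor (1 - 0.8 z) = (1 - z/z0) (since 1/z0 = 0.8):
  P(z) = (1 - 0.8 z)(1 + (-0.5) z + (0.88) z^2)
  [check: z-coef -0.5 - (0.8) = -1.3; z^2-coef 0.88 - (0.8)(-0.5) = 1.28; z^3-coef -(0.8)(0.88) = -0.704.]
Remaining roots from the quadratic factor 1 + (-0.5) z + (0.88) z^2:
  Set 1 + (-0.5) z + (0.88) z^2 = 0, i.e. a z^2 + b z + c = 0 with a = 0.88, b = -0.5, c = 1.
  Discriminant D = b^2 - 4ac = (-0.5)^2 - 4*(0.88)*1 = 0.25 - (3.52) = -3.27.
  D < 0, so the roots are the complex-conjugate pair z = (-b +/- i sqrt(-D)) / (2a) = 0.2841 +/- 1.0275i.
  For a conjugate pair |z|^2 = z * conj(z) = (product of roots) = c/a = 1/(0.88) = 1.136364, so |z| = sqrt(1.136364) = 1.066 for both roots.
Moduli of all roots: 1.2500, 1.0660, 1.0660.
All moduli strictly greater than 1? Yes.
Verdict: Invertible.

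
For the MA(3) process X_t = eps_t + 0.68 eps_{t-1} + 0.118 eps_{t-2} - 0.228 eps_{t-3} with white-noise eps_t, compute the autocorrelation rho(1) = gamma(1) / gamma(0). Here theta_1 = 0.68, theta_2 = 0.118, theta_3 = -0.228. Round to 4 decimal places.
\rho(1) = 0.4798

For an MA(q) process with theta_0 = 1, the autocovariance is
  gamma(k) = sigma^2 * sum_{i=0..q-k} theta_i * theta_{i+k},
and rho(k) = gamma(k) / gamma(0). Sigma^2 cancels.
  numerator   = (1)*(0.68) + (0.68)*(0.118) + (0.118)*(-0.228) = 0.733336.
  denominator = (1)^2 + (0.68)^2 + (0.118)^2 + (-0.228)^2 = 1.528308.
  rho(1) = 0.733336 / 1.528308 = 0.4798.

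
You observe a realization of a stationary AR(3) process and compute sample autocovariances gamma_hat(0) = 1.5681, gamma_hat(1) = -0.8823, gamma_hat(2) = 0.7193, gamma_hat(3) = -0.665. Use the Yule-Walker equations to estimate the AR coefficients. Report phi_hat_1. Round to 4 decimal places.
\hat\phi_{1} = -0.4130

The Yule-Walker equations for an AR(p) process read, in matrix form,
  Gamma_p phi = r_p,   with   (Gamma_p)_{ij} = gamma(|i - j|),
                       (r_p)_i = gamma(i),   i,j = 1..p.
Substitute the sample gammas (Toeplitz matrix and right-hand side of size 3):
  Gamma_p = [[1.5681, -0.8823, 0.7193], [-0.8823, 1.5681, -0.8823], [0.7193, -0.8823, 1.5681]]
  r_p     = [-0.8823, 0.7193, -0.665]
Written out (R1..R3):
  (R1) 1.5681 phi_1 - 0.8823 phi_2 + 0.7193 phi_3 = -0.8823
  (R2) -0.8823 phi_1 + 1.5681 phi_2 - 0.8823 phi_3 = 0.7193
  (R3) 0.7193 phi_1 - 0.8823 phi_2 + 1.5681 phi_3 = -0.665
Gaussian elimination:
  R2 <- R2 - (-0.8823/1.5681) R1 = R2 - (-0.562655) R1:  1.071669 phi_2 - 0.477582 phi_3 = 0.222869
  R3 <- R3 - (0.7193/1.5681) R1 = R3 - (0.458708) R1:  -0.477582 phi_2 + 1.238151 phi_3 = -0.260282
  R3 <- R3 - (-0.477582/1.071669) R2 = R3 - (-0.445643) R2:  1.02532 phi_3 = -0.160962
Back-substitution:
  phi_hat_3 = -0.160962 / 1.02532 = -0.156987
  phi_hat_2 = (0.222869 - (-0.477582)(-0.156987)) / 1.071669 = 0.138004
  phi_hat_1 = (-0.8823 - (-0.8823)(0.138004) - (0.7193)(-0.156987)) / 1.5681 = -0.412995
So phi_hat = [-0.4130, 0.1380, -0.1570].
Therefore phi_hat_1 = -0.4130.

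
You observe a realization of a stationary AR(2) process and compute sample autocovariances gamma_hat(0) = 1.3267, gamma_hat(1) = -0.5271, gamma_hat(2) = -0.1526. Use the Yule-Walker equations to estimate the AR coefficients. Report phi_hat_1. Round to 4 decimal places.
\hat\phi_{1} = -0.5260

The Yule-Walker equations for an AR(p) process read, in matrix form,
  Gamma_p phi = r_p,   with   (Gamma_p)_{ij} = gamma(|i - j|),
                       (r_p)_i = gamma(i),   i,j = 1..p.
Substitute the sample gammas (Toeplitz matrix and right-hand side of size 2):
  Gamma_p = [[1.3267, -0.5271], [-0.5271, 1.3267]]
  r_p     = [-0.5271, -0.1526]
Written out:
  1.3267 phi_1 - 0.5271 phi_2 = -0.5271
  -0.5271 phi_1 + 1.3267 phi_2 = -0.1526
Solve by Cramer's rule:
  det = gamma(0)^2 - gamma(1)^2 = (1.3267)^2 - (-0.5271)^2 = 1.76013289 - 0.27783441 = 1.48229848
  phi_hat_1 = [gamma(1) gamma(0) - gamma(1) gamma(2)] / det = [(-0.5271)(1.3267) - (-0.5271)(-0.1526)] / 1.48229848 = -0.77973903 / 1.48229848 = -0.526
  phi_hat_2 = [gamma(0) gamma(2) - gamma(1)^2] / det = [(1.3267)(-0.1526) - (-0.5271)^2] / 1.48229848 = -0.48028883 / 1.48229848 = -0.324
So phi_hat = [-0.5260, -0.3240].
Therefore phi_hat_1 = -0.5260.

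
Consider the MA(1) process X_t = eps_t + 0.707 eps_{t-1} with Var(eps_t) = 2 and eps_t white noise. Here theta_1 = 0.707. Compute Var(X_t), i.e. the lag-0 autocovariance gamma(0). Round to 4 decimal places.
\gamma(0) = 2.9997

For an MA(q) process X_t = eps_t + sum_i theta_i eps_{t-i} with
Var(eps_t) = sigma^2, the variance is
  gamma(0) = sigma^2 * (1 + sum_i theta_i^2).
  sum_i theta_i^2 = (0.707)^2 = 0.499849.
  gamma(0) = 2 * (1 + 0.499849) = 2 * 1.499849 = 2.999698, which rounds to 2.9997.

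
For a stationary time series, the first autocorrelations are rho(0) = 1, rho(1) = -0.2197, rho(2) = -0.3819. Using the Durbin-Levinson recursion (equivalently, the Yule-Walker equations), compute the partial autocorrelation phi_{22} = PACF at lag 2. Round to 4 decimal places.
\phi_{22} = -0.4520

The PACF at lag k is phi_{kk}, the last component of the solution
to the Yule-Walker system G_k phi = r_k where
  (G_k)_{ij} = rho(|i - j|), (r_k)_i = rho(i), i,j = 1..k.
Equivalently, Durbin-Levinson gives phi_{kk} iteratively:
  phi_{11} = rho(1)
  phi_{kk} = [rho(k) - sum_{j=1..k-1} phi_{k-1,j} rho(k-j)]
            / [1 - sum_{j=1..k-1} phi_{k-1,j} rho(j)],
  phi_{k,j} = phi_{k-1,j} - phi_{kk} phi_{k-1,k-j},  j = 1..k-1.
Step k = 1:
  phi_11 = rho(1) = -0.2197.
Step k = 2:
  phi_22 = [rho(2) - phi_11 rho(1)] / [1 - phi_11 rho(1)] = [-0.3819 - (-0.2197)(-0.2197)] / [1 - (-0.2197)(-0.2197)]
         = -0.43016809 / 0.95173191 = -0.452.
Therefore phi_{22} = -0.4520.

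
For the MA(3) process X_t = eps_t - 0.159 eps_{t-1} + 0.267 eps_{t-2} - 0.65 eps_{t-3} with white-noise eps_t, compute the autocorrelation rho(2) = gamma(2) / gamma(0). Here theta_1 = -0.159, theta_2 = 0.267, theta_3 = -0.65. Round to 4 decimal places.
\rho(2) = 0.2438

For an MA(q) process with theta_0 = 1, the autocovariance is
  gamma(k) = sigma^2 * sum_{i=0..q-k} theta_i * theta_{i+k},
and rho(k) = gamma(k) / gamma(0). Sigma^2 cancels.
  numerator   = (1)*(0.267) + (-0.159)*(-0.65) = 0.37035.
  denominator = (1)^2 + (-0.159)^2 + (0.267)^2 + (-0.65)^2 = 1.51907.
  rho(2) = 0.37035 / 1.51907 = 0.2438.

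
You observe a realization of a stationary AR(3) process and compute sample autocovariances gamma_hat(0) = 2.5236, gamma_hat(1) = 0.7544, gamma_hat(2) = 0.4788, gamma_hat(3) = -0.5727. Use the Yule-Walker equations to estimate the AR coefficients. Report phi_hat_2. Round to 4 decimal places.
\hat\phi_{2} = 0.2020

The Yule-Walker equations for an AR(p) process read, in matrix form,
  Gamma_p phi = r_p,   with   (Gamma_p)_{ij} = gamma(|i - j|),
                       (r_p)_i = gamma(i),   i,j = 1..p.
Substitute the sample gammas (Toeplitz matrix and right-hand side of size 3):
  Gamma_p = [[2.5236, 0.7544, 0.4788], [0.7544, 2.5236, 0.7544], [0.4788, 0.7544, 2.5236]]
  r_p     = [0.7544, 0.4788, -0.5727]
Written out (R1..R3):
  (R1) 2.5236 phi_1 + 0.7544 phi_2 + 0.4788 phi_3 = 0.7544
  (R2) 0.7544 phi_1 + 2.5236 phi_2 + 0.7544 phi_3 = 0.4788
  (R3) 0.4788 phi_1 + 0.7544 phi_2 + 2.5236 phi_3 = -0.5727
Gaussian elimination:
  R2 <- R2 - (0.7544/2.5236) R1 = R2 - (0.298938) R1:  2.298081 phi_2 + 0.611268 phi_3 = 0.253281
  R3 <- R3 - (0.4788/2.5236) R1 = R3 - (0.189729) R1:  0.611268 phi_2 + 2.432758 phi_3 = -0.715832
  R3 <- R3 - (0.611268/2.298081) R2 = R3 - (0.265991) R2:  2.270166 phi_3 = -0.783202
Back-substitution:
  phi_hat_3 = -0.783202 / 2.270166 = -0.344998
  phi_hat_2 = (0.253281 - (0.611268)(-0.344998)) / 2.298081 = 0.20198
  phi_hat_1 = (0.7544 - (0.7544)(0.20198) - (0.4788)(-0.344998)) / 2.5236 = 0.304014
So phi_hat = [0.3040, 0.2020, -0.3450].
Therefore phi_hat_2 = 0.2020.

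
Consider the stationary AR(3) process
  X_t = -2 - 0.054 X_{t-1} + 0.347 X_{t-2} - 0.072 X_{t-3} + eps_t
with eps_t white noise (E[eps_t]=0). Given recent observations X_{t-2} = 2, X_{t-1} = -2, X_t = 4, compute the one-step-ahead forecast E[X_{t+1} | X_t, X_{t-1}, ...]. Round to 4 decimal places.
E[X_{t+1} \mid \mathcal F_t] = -3.0540

For an AR(p) model X_t = c + sum_i phi_i X_{t-i} + eps_t, the
one-step-ahead conditional mean is
  E[X_{t+1} | X_t, ...] = c + sum_i phi_i X_{t+1-i}.
Substitute known values:
  E[X_{t+1} | ...] = -2 + (-0.054) * (4) + (0.347) * (-2) + (-0.072) * (2)
                   = -3.0540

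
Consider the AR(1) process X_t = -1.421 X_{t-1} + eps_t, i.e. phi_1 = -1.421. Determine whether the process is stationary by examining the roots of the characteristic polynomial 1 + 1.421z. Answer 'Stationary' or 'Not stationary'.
\text{Not stationary}

The AR(p) characteristic polynomial is P(z) = 1 + 1.421z.
Stationarity requires all roots to lie outside the unit circle, i.e. |z| > 1 for every root.
This is linear in z: 1 + (1.421) z = 0  =>  z = -1/(1.421) = -0.70373,  |z| = 0.70373.
Moduli of all roots: 0.7037.
All moduli strictly greater than 1? No.
Verdict: Not stationary.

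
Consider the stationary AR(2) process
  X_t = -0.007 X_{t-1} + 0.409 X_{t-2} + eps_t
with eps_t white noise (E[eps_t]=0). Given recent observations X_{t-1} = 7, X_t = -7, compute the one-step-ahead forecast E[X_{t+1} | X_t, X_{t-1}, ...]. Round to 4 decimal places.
E[X_{t+1} \mid \mathcal F_t] = 2.9120

For an AR(p) model X_t = c + sum_i phi_i X_{t-i} + eps_t, the
one-step-ahead conditional mean is
  E[X_{t+1} | X_t, ...] = c + sum_i phi_i X_{t+1-i}.
Substitute known values:
  E[X_{t+1} | ...] = (-0.007) * (-7) + (0.409) * (7)
                   = 2.9120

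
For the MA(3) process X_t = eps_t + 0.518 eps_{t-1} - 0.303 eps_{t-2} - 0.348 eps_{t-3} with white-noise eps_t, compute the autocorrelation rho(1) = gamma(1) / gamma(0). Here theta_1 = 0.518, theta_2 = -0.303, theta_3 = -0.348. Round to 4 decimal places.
\rho(1) = 0.3149

For an MA(q) process with theta_0 = 1, the autocovariance is
  gamma(k) = sigma^2 * sum_{i=0..q-k} theta_i * theta_{i+k},
and rho(k) = gamma(k) / gamma(0). Sigma^2 cancels.
  numerator   = (1)*(0.518) + (0.518)*(-0.303) + (-0.303)*(-0.348) = 0.46649.
  denominator = (1)^2 + (0.518)^2 + (-0.303)^2 + (-0.348)^2 = 1.481237.
  rho(1) = 0.46649 / 1.481237 = 0.3149.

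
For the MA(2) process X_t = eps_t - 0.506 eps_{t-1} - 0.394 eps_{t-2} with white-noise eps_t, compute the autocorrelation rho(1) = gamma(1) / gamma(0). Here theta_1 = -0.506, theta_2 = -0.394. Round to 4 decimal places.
\rho(1) = -0.2173

For an MA(q) process with theta_0 = 1, the autocovariance is
  gamma(k) = sigma^2 * sum_{i=0..q-k} theta_i * theta_{i+k},
and rho(k) = gamma(k) / gamma(0). Sigma^2 cancels.
  numerator   = (1)*(-0.506) + (-0.506)*(-0.394) = -0.306636.
  denominator = (1)^2 + (-0.506)^2 + (-0.394)^2 = 1.411272.
  rho(1) = -0.306636 / 1.411272 = -0.2173.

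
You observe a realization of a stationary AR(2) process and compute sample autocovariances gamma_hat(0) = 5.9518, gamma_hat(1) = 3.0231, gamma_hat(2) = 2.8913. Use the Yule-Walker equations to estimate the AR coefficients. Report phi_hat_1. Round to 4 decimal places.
\hat\phi_{1} = 0.3520

The Yule-Walker equations for an AR(p) process read, in matrix form,
  Gamma_p phi = r_p,   with   (Gamma_p)_{ij} = gamma(|i - j|),
                       (r_p)_i = gamma(i),   i,j = 1..p.
Substitute the sample gammas (Toeplitz matrix and right-hand side of size 2):
  Gamma_p = [[5.9518, 3.0231], [3.0231, 5.9518]]
  r_p     = [3.0231, 2.8913]
Written out:
  5.9518 phi_1 + 3.0231 phi_2 = 3.0231
  3.0231 phi_1 + 5.9518 phi_2 = 2.8913
Solve by Cramer's rule:
  det = gamma(0)^2 - gamma(1)^2 = (5.9518)^2 - (3.0231)^2 = 35.42392324 - 9.13913361 = 26.28478963
  phi_hat_1 = [gamma(1) gamma(0) - gamma(1) gamma(2)] / det = [(3.0231)(5.9518) - (3.0231)(2.8913)] / 26.28478963 = 9.25219755 / 26.28478963 = 0.352
  phi_hat_2 = [gamma(0) gamma(2) - gamma(1)^2] / det = [(5.9518)(2.8913) - (3.0231)^2] / 26.28478963 = 8.06930573 / 26.28478963 = 0.307
So phi_hat = [0.3520, 0.3070].
Therefore phi_hat_1 = 0.3520.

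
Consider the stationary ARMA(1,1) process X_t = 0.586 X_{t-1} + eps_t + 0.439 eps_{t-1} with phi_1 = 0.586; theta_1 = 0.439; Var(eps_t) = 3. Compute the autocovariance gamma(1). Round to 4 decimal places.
\gamma(1) = 5.8880

Multiply the model equation by X_{t-k} and take expectations. With theta_0 = psi_0 = 1 and psi_j the MA(infinity) weights, this gives
  gamma(k) - sum_i phi_i gamma(k-i) = c_k,
  c_k = sigma^2 * sum_{j=k..q} theta_j psi_{j-k}   (c_k = 0 for k > q),
using gamma(-m) = gamma(m).
psi-weights needed (psi_j = theta_j + sum_i phi_i psi_{j-i}):
  psi_1 = theta_1 + phi_1 = 0.439 + (0.586) = 1.025
Right-hand sides:
  c_0 = sigma^2 (1 + theta_1 psi_1) = 3 * (1 + (0.439)(1.025)) = 3 * 1.449975 = 4.349925
  c_1 = sigma^2 theta_1 = 3 * (0.439) = 1.317
  c_2 = 0
Equations for k = 0 and k = 1 (AR order 1):
  gamma(0) = phi_1 gamma(1) + c_0
  gamma(1) = phi_1 gamma(0) + c_1
Substituting the second into the first: gamma(0) (1 - phi_1^2) = c_0 + phi_1 c_1, so
  gamma(0) = (c_0 + phi_1 c_1) / (1 - phi_1^2) = (4.349925 + (0.586)(1.317)) / (1 - (0.586)^2) = 5.121687 / 0.656604 = 7.800268.
  gamma(1) = phi_1 gamma(0) + c_1 = (0.586)(7.800268) + (1.317) = 5.887957.
Therefore gamma(1) = 5.8880 (to 4 decimal places).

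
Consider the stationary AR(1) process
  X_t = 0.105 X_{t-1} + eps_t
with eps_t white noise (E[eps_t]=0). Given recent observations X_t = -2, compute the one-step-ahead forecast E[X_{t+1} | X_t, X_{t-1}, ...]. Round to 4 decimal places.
E[X_{t+1} \mid \mathcal F_t] = -0.2100

For an AR(p) model X_t = c + sum_i phi_i X_{t-i} + eps_t, the
one-step-ahead conditional mean is
  E[X_{t+1} | X_t, ...] = c + sum_i phi_i X_{t+1-i}.
Substitute known values:
  E[X_{t+1} | ...] = (0.105) * (-2)
                   = -0.2100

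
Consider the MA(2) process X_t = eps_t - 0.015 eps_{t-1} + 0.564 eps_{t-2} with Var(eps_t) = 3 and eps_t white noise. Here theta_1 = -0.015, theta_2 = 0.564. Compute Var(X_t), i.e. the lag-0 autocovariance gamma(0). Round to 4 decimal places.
\gamma(0) = 3.9550

For an MA(q) process X_t = eps_t + sum_i theta_i eps_{t-i} with
Var(eps_t) = sigma^2, the variance is
  gamma(0) = sigma^2 * (1 + sum_i theta_i^2).
  sum_i theta_i^2 = (-0.015)^2 + (0.564)^2 = 0.000225 + 0.318096 = 0.318321.
  gamma(0) = 3 * (1 + 0.318321) = 3 * 1.318321 = 3.954963, which rounds to 3.9550.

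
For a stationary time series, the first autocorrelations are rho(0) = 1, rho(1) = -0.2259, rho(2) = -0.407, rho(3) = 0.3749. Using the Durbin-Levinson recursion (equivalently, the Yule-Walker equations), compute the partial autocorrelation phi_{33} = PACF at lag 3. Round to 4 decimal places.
\phi_{33} = 0.1780

The PACF at lag k is phi_{kk}, the last component of the solution
to the Yule-Walker system G_k phi = r_k where
  (G_k)_{ij} = rho(|i - j|), (r_k)_i = rho(i), i,j = 1..k.
Equivalently, Durbin-Levinson gives phi_{kk} iteratively:
  phi_{11} = rho(1)
  phi_{kk} = [rho(k) - sum_{j=1..k-1} phi_{k-1,j} rho(k-j)]
            / [1 - sum_{j=1..k-1} phi_{k-1,j} rho(j)],
  phi_{k,j} = phi_{k-1,j} - phi_{kk} phi_{k-1,k-j},  j = 1..k-1.
Step k = 1:
  phi_11 = rho(1) = -0.2259.
Step k = 2:
  phi_22 = [rho(2) - phi_11 rho(1)] / [1 - phi_11 rho(1)] = [-0.407 - (-0.2259)(-0.2259)] / [1 - (-0.2259)(-0.2259)]
         = -0.45803081 / 0.94896919 = -0.482661.
  Update: phi_21 = phi_11 - phi_22 phi_11 = -0.2259 - (-0.482661)(-0.2259) = -0.334933.
Step k = 3:
  phi_33 = [rho(3) - phi_21 rho(2) - phi_22 rho(1)] / [1 - phi_21 rho(1) - phi_22 rho(2)]
    numerator   = 0.3749 - (-0.334933)(-0.407) - (-0.482661)(-0.2259) = 0.12954897
    denominator = 1 - (-0.334933)(-0.2259) - (-0.482661)(-0.407) = 0.72789539
  phi_33 = 0.12954897 / 0.72789539 = 0.178.
Therefore phi_{33} = 0.1780.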